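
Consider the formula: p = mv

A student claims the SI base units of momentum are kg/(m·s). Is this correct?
Units of each symbol in p = mv:
  m (mass): kg
  v (velocity): m/s

Multiplying the contributions: [kg] · [m/s]
Adding exponents of each base unit: kg: 1, m: 1, s: -1
SI base units of momentum: kg·m/s

The claimed units kg/(m·s) (exponents kg: 1, m: -1, s: -1) do not match the derived units kg·m/s (exponents kg: 1, m: 1, s: -1), so the claim is incorrect.

Answer: No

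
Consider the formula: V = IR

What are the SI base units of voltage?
Units of each symbol in V = IR:
  I (current): A
  R (resistance, in ohms): kg·m²/(s³·A²)

Multiplying the contributions: [A] · [kg·m²/(s³·A²)]
Adding exponents of each base unit: kg: 1, m: 2, s: -3, A: -1
SI base units of voltage: kg·m²/(s³·A)

Answer: kg·m²/(s³·A)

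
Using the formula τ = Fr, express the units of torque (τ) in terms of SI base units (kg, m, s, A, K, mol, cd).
Units of each symbol in τ = Fr:
  F (force): kg·m/s²
  r (lever arm): m

Multiplying the contributions: [kg·m/s²] · [m]
Adding exponents of each base unit: kg: 1, m: 2, s: -2
SI base units of torque: kg·m²/s²

Answer: kg·m²/s²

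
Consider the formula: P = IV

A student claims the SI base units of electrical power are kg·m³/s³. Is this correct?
Units of each symbol in P = IV:
  I (current): A
  V (voltage, in volts): kg·m²/(s³·A)

Multiplying the contributions: [A] · [kg·m²/(s³·A)]
Adding exponents of each base unit: kg: 1, m: 2, s: -3
SI base units of electrical power: kg·m²/s³

The claimed units kg·m³/s³ (exponents kg: 1, m: 3, s: -3) do not match the derived units kg·m²/s³ (exponents kg: 1, m: 2, s: -3), so the claim is incorrect.

Answer: No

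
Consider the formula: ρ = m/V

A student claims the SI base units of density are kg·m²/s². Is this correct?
Units of each symbol in ρ = m/V:
  m (mass): kg
  V (volume): m³  → in the denominator, contributes 1/m³

Multiplying the contributions: [kg] · [1/m³]
Adding exponents of each base unit: kg: 1, m: -3
SI base units of density: kg/m³

The claimed units kg·m²/s² (exponents kg: 1, m: 2, s: -2) do not match the derived units kg/m³ (exponents kg: 1, m: -3), so the claim is incorrect.

Answer: No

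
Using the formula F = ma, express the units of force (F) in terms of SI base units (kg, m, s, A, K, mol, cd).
Units of each symbol in F = ma:
  m (mass): kg
  a (acceleration): m/s²

Multiplying the contributions: [kg] · [m/s²]
Adding exponents of each base unit: kg: 1, m: 1, s: -2
SI base units of force: kg·m/s²

Answer: kg·m/s²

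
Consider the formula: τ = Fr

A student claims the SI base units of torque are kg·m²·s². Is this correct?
Units of each symbol in τ = Fr:
  F (force): kg·m/s²
  r (lever arm): m

Multiplying the contributions: [kg·m/s²] · [m]
Adding exponents of each base unit: kg: 1, m: 2, s: -2
SI base units of torque: kg·m²/s²

The claimed units kg·m²·s² (exponents kg: 1, m: 2, s: 2) do not match the derived units kg·m²/s² (exponents kg: 1, m: 2, s: -2), so the claim is incorrect.

Answer: No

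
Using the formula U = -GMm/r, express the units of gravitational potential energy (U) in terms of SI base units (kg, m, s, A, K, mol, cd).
Units of each symbol in U = -GMm/r:
  G (gravitational constant): m³/(kg·s²)
  M (mass): kg
  m (mass): kg
  r (distance): m  → in the denominator, contributes 1/m
  The minus sign does not affect the units.

Multiplying the contributions: [m³/(kg·s²)] · [kg] · [kg] · [1/m]
Adding exponents of each base unit: kg: 1, m: 2, s: -2
SI base units of gravitational potential energy: kg·m²/s²

Answer: kg·m²/s²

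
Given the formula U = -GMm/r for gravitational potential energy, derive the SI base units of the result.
Units of each symbol in U = -GMm/r:
  G (gravitational constant): m³/(kg·s²)
  M (mass): kg
  m (mass): kg
  r (distance): m  → in the denominator, contributes 1/m
  The minus sign does not affect the units.

Multiplying the contributions: [m³/(kg·s²)] · [kg] · [kg] · [1/m]
Adding exponents of each base unit: kg: 1, m: 2, s: -2
SI base units of gravitational potential energy: kg·m²/s²

Answer: kg·m²/s²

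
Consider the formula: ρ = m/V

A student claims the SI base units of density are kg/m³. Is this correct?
Units of each symbol in ρ = m/V:
  m (mass): kg
  V (volume): m³  → in the denominator, contributes 1/m³

Multiplying the contributions: [kg] · [1/m³]
Adding exponents of each base unit: kg: 1, m: -3
SI base units of density: kg/m³

The claimed units kg/m³ match the derived units, so the claim is correct.

Answer: Yes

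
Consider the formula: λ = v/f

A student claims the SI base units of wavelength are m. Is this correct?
Units of each symbol in λ = v/f:
  v (wave speed): m/s
  f (frequency): 1/s  → in the denominator, contributes s

Multiplying the contributions: [m/s] · [s]
Adding exponents of each base unit: m: 1
SI base units of wavelength: m

The claimed units m match the derived units, so the claim is correct.

Answer: Yes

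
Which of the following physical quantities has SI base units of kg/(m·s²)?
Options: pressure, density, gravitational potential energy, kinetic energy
Checking the SI base units of each option:
  pressure (P = F/A): kg/(m·s²)  ✓ matches
  density (ρ = m/V): kg/m³  ✗
  gravitational potential energy (U = -GMm/r): kg·m²/s²  ✗
  kinetic energy (E = ½mv²): kg·m²/s²  ✗

Only pressure has units kg/(m·s²).

Answer: pressure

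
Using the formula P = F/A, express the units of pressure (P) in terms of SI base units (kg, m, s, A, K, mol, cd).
Units of each symbol in P = F/A:
  F (force): kg·m/s²
  A (area): m²  → in the denominator, contributes 1/m²

Multiplying the contributions: [kg·m/s²] · [1/m²]
Adding exponents of each base unit: kg: 1, m: -1, s: -2
SI base units of pressure: kg/(m·s²)

Answer: kg/(m·s²)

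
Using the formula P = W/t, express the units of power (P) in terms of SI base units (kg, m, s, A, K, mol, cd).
Units of each symbol in P = W/t:
  W (work): kg·m²/s²
  t (time): s  → in the denominator, contributes 1/s

Multiplying the contributions: [kg·m²/s²] · [1/s]
Adding exponents of each base unit: kg: 1, m: 2, s: -3
SI base units of power: kg·m²/s³

Answer: kg·m²/s³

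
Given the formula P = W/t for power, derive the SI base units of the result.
Units of each symbol in P = W/t:
  W (work): kg·m²/s²
  t (time): s  → in the denominator, contributes 1/s

Multiplying the contributions: [kg·m²/s²] · [1/s]
Adding exponents of each base unit: kg: 1, m: 2, s: -3
SI base units of power: kg·m²/s³

Answer: kg·m²/s³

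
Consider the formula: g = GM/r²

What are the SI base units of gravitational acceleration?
Units of each symbol in g = GM/r²:
  G (gravitational constant): m³/(kg·s²)
  M (mass): kg
  r (distance): m  → to the power 2 in the denominator, contributes 1/m²

Multiplying the contributions: [m³/(kg·s²)] · [kg] · [1/m²]
Adding exponents of each base unit: m: 1, s: -2
SI base units of gravitational acceleration: m/s²

Answer: m/s²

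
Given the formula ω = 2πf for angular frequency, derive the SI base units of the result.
Units of each symbol in ω = 2πf:
  f (frequency): 1/s
  The factor 2π is dimensionless.

Multiplying the contributions: [1/s]
Adding exponents of each base unit: s: -1
SI base units of angular frequency: 1/s

Answer: 1/s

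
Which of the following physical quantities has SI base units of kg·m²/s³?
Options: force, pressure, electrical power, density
Checking the SI base units of each option:
  force (F = ma): kg·m/s²  ✗
  pressure (P = F/A): kg/(m·s²)  ✗
  electrical power (P = IV): kg·m²/s³  ✓ matches
  density (ρ = m/V): kg/m³  ✗

Only electrical power has units kg·m²/s³.

Answer: electrical power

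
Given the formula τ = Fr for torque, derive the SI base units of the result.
Units of each symbol in τ = Fr:
  F (force): kg·m/s²
  r (lever arm): m

Multiplying the contributions: [kg·m/s²] · [m]
Adding exponents of each base unit: kg: 1, m: 2, s: -2
SI base units of torque: kg·m²/s²

Answer: kg·m²/s²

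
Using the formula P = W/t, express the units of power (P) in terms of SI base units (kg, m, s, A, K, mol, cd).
Units of each symbol in P = W/t:
  W (work): kg·m²/s²
  t (time): s  → in the denominator, contributes 1/s

Multiplying the contributions: [kg·m²/s²] · [1/s]
Adding exponents of each base unit: kg: 1, m: 2, s: -3
SI base units of power: kg·m²/s³

Answer: kg·m²/s³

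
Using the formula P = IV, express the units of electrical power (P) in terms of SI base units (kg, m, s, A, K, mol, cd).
Units of each symbol in P = IV:
  I (current): A
  V (voltage, in volts): kg·m²/(s³·A)

Multiplying the contributions: [A] · [kg·m²/(s³·A)]
Adding exponents of each base unit: kg: 1, m: 2, s: -3
SI base units of electrical power: kg·m²/s³

Answer: kg·m²/s³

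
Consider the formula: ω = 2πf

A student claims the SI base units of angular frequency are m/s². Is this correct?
Units of each symbol in ω = 2πf:
  f (frequency): 1/s
  The factor 2π is dimensionless.

Multiplying the contributions: [1/s]
Adding exponents of each base unit: s: -1
SI base units of angular frequency: 1/s

The claimed units m/s² (exponents m: 1, s: -2) do not match the derived units 1/s (exponents s: -1), so the claim is incorrect.

Answer: No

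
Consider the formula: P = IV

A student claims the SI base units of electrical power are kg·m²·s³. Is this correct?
Units of each symbol in P = IV:
  I (current): A
  V (voltage, in volts): kg·m²/(s³·A)

Multiplying the contributions: [A] · [kg·m²/(s³·A)]
Adding exponents of each base unit: kg: 1, m: 2, s: -3
SI base units of electrical power: kg·m²/s³

The claimed units kg·m²·s³ (exponents kg: 1, m: 2, s: 3) do not match the derived units kg·m²/s³ (exponents kg: 1, m: 2, s: -3), so the claim is incorrect.

Answer: No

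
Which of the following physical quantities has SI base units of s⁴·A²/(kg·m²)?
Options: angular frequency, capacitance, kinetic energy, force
Checking the SI base units of each option:
  angular frequency (ω = 2πf): 1/s  ✗
  capacitance (C = Q/V): s⁴·A²/(kg·m²)  ✓ matches
  kinetic energy (E = ½mv²): kg·m²/s²  ✗
  force (F = ma): kg·m/s²  ✗

Only capacitance has units s⁴·A²/(kg·m²).

Answer: capacitance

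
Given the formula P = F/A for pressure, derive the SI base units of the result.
Units of each symbol in P = F/A:
  F (force): kg·m/s²
  A (area): m²  → in the denominator, contributes 1/m²

Multiplying the contributions: [kg·m/s²] · [1/m²]
Adding exponents of each base unit: kg: 1, m: -1, s: -2
SI base units of pressure: kg/(m·s²)

Answer: kg/(m·s²)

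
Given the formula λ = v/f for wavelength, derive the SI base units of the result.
Units of each symbol in λ = v/f:
  v (wave speed): m/s
  f (frequency): 1/s  → in the denominator, contributes s

Multiplying the contributions: [m/s] · [s]
Adding exponents of each base unit: m: 1
SI base units of wavelength: m

Answer: m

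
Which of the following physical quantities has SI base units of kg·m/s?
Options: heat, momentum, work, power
Checking the SI base units of each option:
  heat (Q = mcΔT): kg·m²/s²  ✗
  momentum (p = mv): kg·m/s  ✓ matches
  work (W = Fd): kg·m²/s²  ✗
  power (P = W/t): kg·m²/s³  ✗

Only momentum has units kg·m/s.

Answer: momentum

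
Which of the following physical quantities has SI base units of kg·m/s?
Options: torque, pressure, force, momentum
Checking the SI base units of each option:
  torque (τ = Fr): kg·m²/s²  ✗
  pressure (P = F/A): kg/(m·s²)  ✗
  force (F = ma): kg·m/s²  ✗
  momentum (p = mv): kg·m/s  ✓ matches

Only momentum has units kg·m/s.

Answer: momentum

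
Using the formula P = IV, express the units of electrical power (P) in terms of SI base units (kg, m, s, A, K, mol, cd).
Units of each symbol in P = IV:
  I (current): A
  V (voltage, in volts): kg·m²/(s³·A)

Multiplying the contributions: [A] · [kg·m²/(s³·A)]
Adding exponents of each base unit: kg: 1, m: 2, s: -3
SI base units of electrical power: kg·m²/s³

Answer: kg·m²/s³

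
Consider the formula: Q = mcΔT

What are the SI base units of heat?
Units of each symbol in Q = mcΔT:
  m (mass): kg
  c (specific heat capacity, in J/(kg·K)): m²/(s²·K)
  ΔT (temperature change): K

Multiplying the contributions: [kg] · [m²/(s²·K)] · [K]
Adding exponents of each base unit: kg: 1, m: 2, s: -2
SI base units of heat: kg·m²/s²

Answer: kg·m²/s²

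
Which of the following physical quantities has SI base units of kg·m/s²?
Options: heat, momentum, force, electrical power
Checking the SI base units of each option:
  heat (Q = mcΔT): kg·m²/s²  ✗
  momentum (p = mv): kg·m/s  ✗
  force (F = ma): kg·m/s²  ✓ matches
  electrical power (P = IV): kg·m²/s³  ✗

Only force has units kg·m/s².

Answer: force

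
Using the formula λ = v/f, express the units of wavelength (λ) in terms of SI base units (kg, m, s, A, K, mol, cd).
Units of each symbol in λ = v/f:
  v (wave speed): m/s
  f (frequency): 1/s  → in the denominator, contributes s

Multiplying the contributions: [m/s] · [s]
Adding exponents of each base unit: m: 1
SI base units of wavelength: m

Answer: m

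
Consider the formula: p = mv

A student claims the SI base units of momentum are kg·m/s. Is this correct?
Units of each symbol in p = mv:
  m (mass): kg
  v (velocity): m/s

Multiplying the contributions: [kg] · [m/s]
Adding exponents of each base unit: kg: 1, m: 1, s: -1
SI base units of momentum: kg·m/s

The claimed units kg·m/s match the derived units, so the claim is correct.

Answer: Yes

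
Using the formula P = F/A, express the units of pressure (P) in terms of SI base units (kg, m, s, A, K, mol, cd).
Units of each symbol in P = F/A:
  F (force): kg·m/s²
  A (area): m²  → in the denominator, contributes 1/m²

Multiplying the contributions: [kg·m/s²] · [1/m²]
Adding exponents of each base unit: kg: 1, m: -1, s: -2
SI base units of pressure: kg/(m·s²)

Answer: kg/(m·s²)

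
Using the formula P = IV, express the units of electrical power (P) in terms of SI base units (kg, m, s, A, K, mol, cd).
Units of each symbol in P = IV:
  I (current): A
  V (voltage, in volts): kg·m²/(s³·A)

Multiplying the contributions: [A] · [kg·m²/(s³·A)]
Adding exponents of each base unit: kg: 1, m: 2, s: -3
SI base units of electrical power: kg·m²/s³

Answer: kg·m²/s³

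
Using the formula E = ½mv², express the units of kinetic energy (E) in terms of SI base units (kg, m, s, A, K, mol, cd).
Units of each symbol in E = ½mv²:
  m (mass): kg
  v (speed): m/s  → to the power 2, contributes m²/s²
  The factor ½ is dimensionless.

Multiplying the contributions: [kg] · [m²/s²]
Adding exponents of each base unit: kg: 1, m: 2, s: -2
SI base units of kinetic energy: kg·m²/s²

Answer: kg·m²/s²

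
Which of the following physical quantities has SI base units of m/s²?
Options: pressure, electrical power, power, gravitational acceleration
Checking the SI base units of each option:
  pressure (P = F/A): kg/(m·s²)  ✗
  electrical power (P = IV): kg·m²/s³  ✗
  power (P = W/t): kg·m²/s³  ✗
  gravitational acceleration (g = GM/r²): m/s²  ✓ matches

Only gravitational acceleration has units m/s².

Answer: gravitational acceleration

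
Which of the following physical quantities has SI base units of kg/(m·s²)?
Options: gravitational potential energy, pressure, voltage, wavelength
Checking the SI base units of each option:
  gravitational potential energy (U = -GMm/r): kg·m²/s²  ✗
  pressure (P = F/A): kg/(m·s²)  ✓ matches
  voltage (V = IR): kg·m²/(s³·A)  ✗
  wavelength (λ = v/f): m  ✗

Only pressure has units kg/(m·s²).

Answer: pressure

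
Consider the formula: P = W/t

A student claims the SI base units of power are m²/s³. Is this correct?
Units of each symbol in P = W/t:
  W (work): kg·m²/s²
  t (time): s  → in the denominator, contributes 1/s

Multiplying the contributions: [kg·m²/s²] · [1/s]
Adding exponents of each base unit: kg: 1, m: 2, s: -3
SI base units of power: kg·m²/s³

The claimed units m²/s³ (exponents m: 2, s: -3) do not match the derived units kg·m²/s³ (exponents kg: 1, m: 2, s: -3), so the claim is incorrect.

Answer: No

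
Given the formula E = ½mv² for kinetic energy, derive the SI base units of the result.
Units of each symbol in E = ½mv²:
  m (mass): kg
  v (speed): m/s  → to the power 2, contributes m²/s²
  The factor ½ is dimensionless.

Multiplying the contributions: [kg] · [m²/s²]
Adding exponents of each base unit: kg: 1, m: 2, s: -2
SI base units of kinetic energy: kg·m²/s²

Answer: kg·m²/s²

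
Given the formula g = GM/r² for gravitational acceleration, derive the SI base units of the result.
Units of each symbol in g = GM/r²:
  G (gravitational constant): m³/(kg·s²)
  M (mass): kg
  r (distance): m  → to the power 2 in the denominator, contributes 1/m²

Multiplying the contributions: [m³/(kg·s²)] · [kg] · [1/m²]
Adding exponents of each base unit: m: 1, s: -2
SI base units of gravitational acceleration: m/s²

Answer: m/s²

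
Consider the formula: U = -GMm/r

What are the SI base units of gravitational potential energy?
Units of each symbol in U = -GMm/r:
  G (gravitational constant): m³/(kg·s²)
  M (mass): kg
  m (mass): kg
  r (distance): m  → in the denominator, contributes 1/m
  The minus sign does not affect the units.

Multiplying the contributions: [m³/(kg·s²)] · [kg] · [kg] · [1/m]
Adding exponents of each base unit: kg: 1, m: 2, s: -2
SI base units of gravitational potential energy: kg·m²/s²

Answer: kg·m²/s²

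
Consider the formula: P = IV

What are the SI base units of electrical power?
Units of each symbol in P = IV:
  I (current): A
  V (voltage, in volts): kg·m²/(s³·A)

Multiplying the contributions: [A] · [kg·m²/(s³·A)]
Adding exponents of each base unit: kg: 1, m: 2, s: -3
SI base units of electrical power: kg·m²/s³

Answer: kg·m²/s³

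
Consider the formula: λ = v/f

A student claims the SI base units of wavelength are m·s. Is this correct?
Units of each symbol in λ = v/f:
  v (wave speed): m/s
  f (frequency): 1/s  → in the denominator, contributes s

Multiplying the contributions: [m/s] · [s]
Adding exponents of each base unit: m: 1
SI base units of wavelength: m

The claimed units m·s (exponents m: 1, s: 1) do not match the derived units m (exponents m: 1), so the claim is incorrect.

Answer: No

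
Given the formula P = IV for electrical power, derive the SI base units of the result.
Units of each symbol in P = IV:
  I (current): A
  V (voltage, in volts): kg·m²/(s³·A)

Multiplying the contributions: [A] · [kg·m²/(s³·A)]
Adding exponents of each base unit: kg: 1, m: 2, s: -3
SI base units of electrical power: kg·m²/s³

Answer: kg·m²/s³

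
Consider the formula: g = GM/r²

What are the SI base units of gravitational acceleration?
Units of each symbol in g = GM/r²:
  G (gravitational constant): m³/(kg·s²)
  M (mass): kg
  r (distance): m  → to the power 2 in the denominator, contributes 1/m²

Multiplying the contributions: [m³/(kg·s²)] · [kg] · [1/m²]
Adding exponents of each base unit: m: 1, s: -2
SI base units of gravitational acceleration: m/s²

Answer: m/s²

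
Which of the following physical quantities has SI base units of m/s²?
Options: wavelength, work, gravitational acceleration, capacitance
Checking the SI base units of each option:
  wavelength (λ = v/f): m  ✗
  work (W = Fd): kg·m²/s²  ✗
  gravitational acceleration (g = GM/r²): m/s²  ✓ matches
  capacitance (C = Q/V): s⁴·A²/(kg·m²)  ✗

Only gravitational acceleration has units m/s².

Answer: gravitational acceleration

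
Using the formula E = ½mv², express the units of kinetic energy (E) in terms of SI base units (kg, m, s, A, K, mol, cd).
Units of each symbol in E = ½mv²:
  m (mass): kg
  v (speed): m/s  → to the power 2, contributes m²/s²
  The factor ½ is dimensionless.

Multiplying the contributions: [kg] · [m²/s²]
Adding exponents of each base unit: kg: 1, m: 2, s: -2
SI base units of kinetic energy: kg·m²/s²

Answer: kg·m²/s²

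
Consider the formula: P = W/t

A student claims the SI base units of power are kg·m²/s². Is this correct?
Units of each symbol in P = W/t:
  W (work): kg·m²/s²
  t (time): s  → in the denominator, contributes 1/s

Multiplying the contributions: [kg·m²/s²] · [1/s]
Adding exponents of each base unit: kg: 1, m: 2, s: -3
SI base units of power: kg·m²/s³

The claimed units kg·m²/s² (exponents kg: 1, m: 2, s: -2) do not match the derived units kg·m²/s³ (exponents kg: 1, m: 2, s: -3), so the claim is incorrect.

Answer: No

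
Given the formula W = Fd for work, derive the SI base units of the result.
Units of each symbol in W = Fd:
  F (force): kg·m/s²
  d (displacement): m

Multiplying the contributions: [kg·m/s²] · [m]
Adding exponents of each base unit: kg: 1, m: 2, s: -2
SI base units of work: kg·m²/s²

Answer: kg·m²/s²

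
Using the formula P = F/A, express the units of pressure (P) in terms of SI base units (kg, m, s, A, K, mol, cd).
Units of each symbol in P = F/A:
  F (force): kg·m/s²
  A (area): m²  → in the denominator, contributes 1/m²

Multiplying the contributions: [kg·m/s²] · [1/m²]
Adding exponents of each base unit: kg: 1, m: -1, s: -2
SI base units of pressure: kg/(m·s²)

Answer: kg/(m·s²)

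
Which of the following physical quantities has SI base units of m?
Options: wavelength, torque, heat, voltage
Checking the SI base units of each option:
  wavelength (λ = v/f): m  ✓ matches
  torque (τ = Fr): kg·m²/s²  ✗
  heat (Q = mcΔT): kg·m²/s²  ✗
  voltage (V = IR): kg·m²/(s³·A)  ✗

Only wavelength has units m.

Answer: wavelength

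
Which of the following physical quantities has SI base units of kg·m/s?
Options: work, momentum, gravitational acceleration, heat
Checking the SI base units of each option:
  work (W = Fd): kg·m²/s²  ✗
  momentum (p = mv): kg·m/s  ✓ matches
  gravitational acceleration (g = GM/r²): m/s²  ✗
  heat (Q = mcΔT): kg·m²/s²  ✗

Only momentum has units kg·m/s.

Answer: momentum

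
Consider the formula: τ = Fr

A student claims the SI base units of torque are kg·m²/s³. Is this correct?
Units of each symbol in τ = Fr:
  F (force): kg·m/s²
  r (lever arm): m

Multiplying the contributions: [kg·m/s²] · [m]
Adding exponents of each base unit: kg: 1, m: 2, s: -2
SI base units of torque: kg·m²/s²

The claimed units kg·m²/s³ (exponents kg: 1, m: 2, s: -3) do not match the derived units kg·m²/s² (exponents kg: 1, m: 2, s: -2), so the claim is incorrect.

Answer: No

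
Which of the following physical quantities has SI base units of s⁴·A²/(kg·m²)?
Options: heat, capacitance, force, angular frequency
Checking the SI base units of each option:
  heat (Q = mcΔT): kg·m²/s²  ✗
  capacitance (C = Q/V): s⁴·A²/(kg·m²)  ✓ matches
  force (F = ma): kg·m/s²  ✗
  angular frequency (ω = 2πf): 1/s  ✗

Only capacitance has units s⁴·A²/(kg·m²).

Answer: capacitance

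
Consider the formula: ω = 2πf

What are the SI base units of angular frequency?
Units of each symbol in ω = 2πf:
  f (frequency): 1/s
  The factor 2π is dimensionless.

Multiplying the contributions: [1/s]
Adding exponents of each base unit: s: -1
SI base units of angular frequency: 1/s

Answer: 1/s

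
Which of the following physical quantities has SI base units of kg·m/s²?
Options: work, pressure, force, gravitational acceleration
Checking the SI base units of each option:
  work (W = Fd): kg·m²/s²  ✗
  pressure (P = F/A): kg/(m·s²)  ✗
  force (F = ma): kg·m/s²  ✓ matches
  gravitational acceleration (g = GM/r²): m/s²  ✗

Only force has units kg·m/s².

Answer: force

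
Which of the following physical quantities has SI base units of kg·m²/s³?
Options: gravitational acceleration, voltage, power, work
Checking the SI base units of each option:
  gravitational acceleration (g = GM/r²): m/s²  ✗
  voltage (V = IR): kg·m²/(s³·A)  ✗
  power (P = W/t): kg·m²/s³  ✓ matches
  work (W = Fd): kg·m²/s²  ✗

Only power has units kg·m²/s³.

Answer: power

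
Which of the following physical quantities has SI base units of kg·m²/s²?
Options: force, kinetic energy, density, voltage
Checking the SI base units of each option:
  force (F = ma): kg·m/s²  ✗
  kinetic energy (E = ½mv²): kg·m²/s²  ✓ matches
  density (ρ = m/V): kg/m³  ✗
  voltage (V = IR): kg·m²/(s³·A)  ✗

Only kinetic energy has units kg·m²/s².

Answer: kinetic energy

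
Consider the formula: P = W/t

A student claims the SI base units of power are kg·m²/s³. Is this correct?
Units of each symbol in P = W/t:
  W (work): kg·m²/s²
  t (time): s  → in the denominator, contributes 1/s

Multiplying the contributions: [kg·m²/s²] · [1/s]
Adding exponents of each base unit: kg: 1, m: 2, s: -3
SI base units of power: kg·m²/s³

The claimed units kg·m²/s³ match the derived units, so the claim is correct.

Answer: Yes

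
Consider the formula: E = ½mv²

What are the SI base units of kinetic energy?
Units of each symbol in E = ½mv²:
  m (mass): kg
  v (speed): m/s  → to the power 2, contributes m²/s²
  The factor ½ is dimensionless.

Multiplying the contributions: [kg] · [m²/s²]
Adding exponents of each base unit: kg: 1, m: 2, s: -2
SI base units of kinetic energy: kg·m²/s²

Answer: kg·m²/s²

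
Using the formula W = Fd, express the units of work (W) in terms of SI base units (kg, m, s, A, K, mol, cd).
Units of each symbol in W = Fd:
  F (force): kg·m/s²
  d (displacement): m

Multiplying the contributions: [kg·m/s²] · [m]
Adding exponents of each base unit: kg: 1, m: 2, s: -2
SI base units of work: kg·m²/s²

Answer: kg·m²/s²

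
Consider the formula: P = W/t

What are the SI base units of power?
Units of each symbol in P = W/t:
  W (work): kg·m²/s²
  t (time): s  → in the denominator, contributes 1/s

Multiplying the contributions: [kg·m²/s²] · [1/s]
Adding exponents of each base unit: kg: 1, m: 2, s: -3
SI base units of power: kg·m²/s³

Answer: kg·m²/s³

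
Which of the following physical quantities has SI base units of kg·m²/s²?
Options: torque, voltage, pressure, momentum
Checking the SI base units of each option:
  torque (τ = Fr): kg·m²/s²  ✓ matches
  voltage (V = IR): kg·m²/(s³·A)  ✗
  pressure (P = F/A): kg/(m·s²)  ✗
  momentum (p = mv): kg·m/s  ✗

Only torque has units kg·m²/s².

Answer: torque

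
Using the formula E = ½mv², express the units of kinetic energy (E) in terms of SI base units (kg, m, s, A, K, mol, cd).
Units of each symbol in E = ½mv²:
  m (mass): kg
  v (speed): m/s  → to the power 2, contributes m²/s²
  The factor ½ is dimensionless.

Multiplying the contributions: [kg] · [m²/s²]
Adding exponents of each base unit: kg: 1, m: 2, s: -2
SI base units of kinetic energy: kg·m²/s²

Answer: kg·m²/s²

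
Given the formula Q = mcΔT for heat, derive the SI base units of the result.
Units of each symbol in Q = mcΔT:
  m (mass): kg
  c (specific heat capacity, in J/(kg·K)): m²/(s²·K)
  ΔT (temperature change): K

Multiplying the contributions: [kg] · [m²/(s²·K)] · [K]
Adding exponents of each base unit: kg: 1, m: 2, s: -2
SI base units of heat: kg·m²/s²

Answer: kg·m²/s²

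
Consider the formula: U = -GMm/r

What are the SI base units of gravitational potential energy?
Units of each symbol in U = -GMm/r:
  G (gravitational constant): m³/(kg·s²)
  M (mass): kg
  m (mass): kg
  r (distance): m  → in the denominator, contributes 1/m
  The minus sign does not affect the units.

Multiplying the contributions: [m³/(kg·s²)] · [kg] · [kg] · [1/m]
Adding exponents of each base unit: kg: 1, m: 2, s: -2
SI base units of gravitational potential energy: kg·m²/s²

Answer: kg·m²/s²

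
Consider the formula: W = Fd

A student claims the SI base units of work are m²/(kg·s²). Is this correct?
Units of each symbol in W = Fd:
  F (force): kg·m/s²
  d (displacement): m

Multiplying the contributions: [kg·m/s²] · [m]
Adding exponents of each base unit: kg: 1, m: 2, s: -2
SI base units of work: kg·m²/s²

The claimed units m²/(kg·s²) (exponents kg: -1, m: 2, s: -2) do not match the derived units kg·m²/s² (exponents kg: 1, m: 2, s: -2), so the claim is incorrect.

Answer: No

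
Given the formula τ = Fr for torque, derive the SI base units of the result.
Units of each symbol in τ = Fr:
  F (force): kg·m/s²
  r (lever arm): m

Multiplying the contributions: [kg·m/s²] · [m]
Adding exponents of each base unit: kg: 1, m: 2, s: -2
SI base units of torque: kg·m²/s²

Answer: kg·m²/s²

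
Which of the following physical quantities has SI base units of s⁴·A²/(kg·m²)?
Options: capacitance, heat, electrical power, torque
Checking the SI base units of each option:
  capacitance (C = Q/V): s⁴·A²/(kg·m²)  ✓ matches
  heat (Q = mcΔT): kg·m²/s²  ✗
  electrical power (P = IV): kg·m²/s³  ✗
  torque (τ = Fr): kg·m²/s²  ✗

Only capacitance has units s⁴·A²/(kg·m²).

Answer: capacitance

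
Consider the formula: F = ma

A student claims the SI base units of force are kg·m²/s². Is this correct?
Units of each symbol in F = ma:
  m (mass): kg
  a (acceleration): m/s²

Multiplying the contributions: [kg] · [m/s²]
Adding exponents of each base unit: kg: 1, m: 1, s: -2
SI base units of force: kg·m/s²

The claimed units kg·m²/s² (exponents kg: 1, m: 2, s: -2) do not match the derived units kg·m/s² (exponents kg: 1, m: 1, s: -2), so the claim is incorrect.

Answer: No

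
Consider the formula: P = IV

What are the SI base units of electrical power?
Units of each symbol in P = IV:
  I (current): A
  V (voltage, in volts): kg·m²/(s³·A)

Multiplying the contributions: [A] · [kg·m²/(s³·A)]
Adding exponents of each base unit: kg: 1, m: 2, s: -3
SI base units of electrical power: kg·m²/s³

Answer: kg·m²/s³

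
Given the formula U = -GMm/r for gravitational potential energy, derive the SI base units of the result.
Units of each symbol in U = -GMm/r:
  G (gravitational constant): m³/(kg·s²)
  M (mass): kg
  m (mass): kg
  r (distance): m  → in the denominator, contributes 1/m
  The minus sign does not affect the units.

Multiplying the contributions: [m³/(kg·s²)] · [kg] · [kg] · [1/m]
Adding exponents of each base unit: kg: 1, m: 2, s: -2
SI base units of gravitational potential energy: kg·m²/s²

Answer: kg·m²/s²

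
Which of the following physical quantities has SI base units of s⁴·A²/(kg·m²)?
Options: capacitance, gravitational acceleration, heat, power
Checking the SI base units of each option:
  capacitance (C = Q/V): s⁴·A²/(kg·m²)  ✓ matches
  gravitational acceleration (g = GM/r²): m/s²  ✗
  heat (Q = mcΔT): kg·m²/s²  ✗
  power (P = W/t): kg·m²/s³  ✗

Only capacitance has units s⁴·A²/(kg·m²).

Answer: capacitance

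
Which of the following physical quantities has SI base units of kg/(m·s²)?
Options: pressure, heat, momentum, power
Checking the SI base units of each option:
  pressure (P = F/A): kg/(m·s²)  ✓ matches
  heat (Q = mcΔT): kg·m²/s²  ✗
  momentum (p = mv): kg·m/s  ✗
  power (P = W/t): kg·m²/s³  ✗

Only pressure has units kg/(m·s²).

Answer: pressure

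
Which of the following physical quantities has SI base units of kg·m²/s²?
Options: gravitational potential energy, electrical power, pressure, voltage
Checking the SI base units of each option:
  gravitational potential energy (U = -GMm/r): kg·m²/s²  ✓ matches
  electrical power (P = IV): kg·m²/s³  ✗
  pressure (P = F/A): kg/(m·s²)  ✗
  voltage (V = IR): kg·m²/(s³·A)  ✗

Only gravitational potential energy has units kg·m²/s².

Answer: gravitational potential energy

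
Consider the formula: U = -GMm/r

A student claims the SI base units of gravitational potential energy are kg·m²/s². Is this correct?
Units of each symbol in U = -GMm/r:
  G (gravitational constant): m³/(kg·s²)
  M (mass): kg
  m (mass): kg
  r (distance): m  → in the denominator, contributes 1/m
  The minus sign does not affect the units.

Multiplying the contributions: [m³/(kg·s²)] · [kg] · [kg] · [1/m]
Adding exponents of each base unit: kg: 1, m: 2, s: -2
SI base units of gravitational potential energy: kg·m²/s²

The claimed units kg·m²/s² match the derived units, so the claim is correct.

Answer: Yes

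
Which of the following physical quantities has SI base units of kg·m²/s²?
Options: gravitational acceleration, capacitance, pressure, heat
Checking the SI base units of each option:
  gravitational acceleration (g = GM/r²): m/s²  ✗
  capacitance (C = Q/V): s⁴·A²/(kg·m²)  ✗
  pressure (P = F/A): kg/(m·s²)  ✗
  heat (Q = mcΔT): kg·m²/s²  ✓ matches

Only heat has units kg·m²/s².

Answer: heat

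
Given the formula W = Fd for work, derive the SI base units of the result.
Units of each symbol in W = Fd:
  F (force): kg·m/s²
  d (displacement): m

Multiplying the contributions: [kg·m/s²] · [m]
Adding exponents of each base unit: kg: 1, m: 2, s: -2
SI base units of work: kg·m²/s²

Answer: kg·m²/s²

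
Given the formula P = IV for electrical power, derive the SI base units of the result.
Units of each symbol in P = IV:
  I (current): A
  V (voltage, in volts): kg·m²/(s³·A)

Multiplying the contributions: [A] · [kg·m²/(s³·A)]
Adding exponents of each base unit: kg: 1, m: 2, s: -3
SI base units of electrical power: kg·m²/s³

Answer: kg·m²/s³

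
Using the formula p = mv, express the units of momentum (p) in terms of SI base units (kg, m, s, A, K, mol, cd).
Units of each symbol in p = mv:
  m (mass): kg
  v (velocity): m/s

Multiplying the contributions: [kg] · [m/s]
Adding exponents of each base unit: kg: 1, m: 1, s: -1
SI base units of momentum: kg·m/s

Answer: kg·m/s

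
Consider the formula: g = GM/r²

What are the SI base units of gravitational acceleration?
Units of each symbol in g = GM/r²:
  G (gravitational constant): m³/(kg·s²)
  M (mass): kg
  r (distance): m  → to the power 2 in the denominator, contributes 1/m²

Multiplying the contributions: [m³/(kg·s²)] · [kg] · [1/m²]
Adding exponents of each base unit: m: 1, s: -2
SI base units of gravitational acceleration: m/s²

Answer: m/s²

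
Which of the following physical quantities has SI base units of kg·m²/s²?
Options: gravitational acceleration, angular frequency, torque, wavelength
Checking the SI base units of each option:
  gravitational acceleration (g = GM/r²): m/s²  ✗
  angular frequency (ω = 2πf): 1/s  ✗
  torque (τ = Fr): kg·m²/s²  ✓ matches
  wavelength (λ = v/f): m  ✗

Only torque has units kg·m²/s².

Answer: torque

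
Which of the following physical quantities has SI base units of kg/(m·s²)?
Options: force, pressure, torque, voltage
Checking the SI base units of each option:
  force (F = ma): kg·m/s²  ✗
  pressure (P = F/A): kg/(m·s²)  ✓ matches
  torque (τ = Fr): kg·m²/s²  ✗
  voltage (V = IR): kg·m²/(s³·A)  ✗

Only pressure has units kg/(m·s²).

Answer: pressure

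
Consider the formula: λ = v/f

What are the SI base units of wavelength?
Units of each symbol in λ = v/f:
  v (wave speed): m/s
  f (frequency): 1/s  → in the denominator, contributes s

Multiplying the contributions: [m/s] · [s]
Adding exponents of each base unit: m: 1
SI base units of wavelength: m

Answer: m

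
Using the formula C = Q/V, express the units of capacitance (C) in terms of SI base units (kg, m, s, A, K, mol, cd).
Units of each symbol in C = Q/V:
  Q (charge, in coulombs): s·A
  V (voltage, in volts): kg·m²/(s³·A)  → in the denominator, contributes s³·A/(kg·m²)

Multiplying the contributions: [s·A] · [s³·A/(kg·m²)]
Adding exponents of each base unit: kg: -1, m: -2, s: 4, A: 2
SI base units of capacitance: s⁴·A²/(kg·m²)

Answer: s⁴·A²/(kg·m²)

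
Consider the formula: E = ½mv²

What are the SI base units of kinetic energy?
Units of each symbol in E = ½mv²:
  m (mass): kg
  v (speed): m/s  → to the power 2, contributes m²/s²
  The factor ½ is dimensionless.

Multiplying the contributions: [kg] · [m²/s²]
Adding exponents of each base unit: kg: 1, m: 2, s: -2
SI base units of kinetic energy: kg·m²/s²

Answer: kg·m²/s²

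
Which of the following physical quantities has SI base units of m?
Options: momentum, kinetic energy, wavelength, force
Checking the SI base units of each option:
  momentum (p = mv): kg·m/s  ✗
  kinetic energy (E = ½mv²): kg·m²/s²  ✗
  wavelength (λ = v/f): m  ✓ matches
  force (F = ma): kg·m/s²  ✗

Only wavelength has units m.

Answer: wavelength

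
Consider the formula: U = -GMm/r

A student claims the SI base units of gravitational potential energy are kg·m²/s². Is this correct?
Units of each symbol in U = -GMm/r:
  G (gravitational constant): m³/(kg·s²)
  M (mass): kg
  m (mass): kg
  r (distance): m  → in the denominator, contributes 1/m
  The minus sign does not affect the units.

Multiplying the contributions: [m³/(kg·s²)] · [kg] · [kg] · [1/m]
Adding exponents of each base unit: kg: 1, m: 2, s: -2
SI base units of gravitational potential energy: kg·m²/s²

The claimed units kg·m²/s² match the derived units, so the claim is correct.

Answer: Yes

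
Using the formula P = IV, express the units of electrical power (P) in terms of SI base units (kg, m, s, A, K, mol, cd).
Units of each symbol in P = IV:
  I (current): A
  V (voltage, in volts): kg·m²/(s³·A)

Multiplying the contributions: [A] · [kg·m²/(s³·A)]
Adding exponents of each base unit: kg: 1, m: 2, s: -3
SI base units of electrical power: kg·m²/s³

Answer: kg·m²/s³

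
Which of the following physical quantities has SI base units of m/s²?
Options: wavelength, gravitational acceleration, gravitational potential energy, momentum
Checking the SI base units of each option:
  wavelength (λ = v/f): m  ✗
  gravitational acceleration (g = GM/r²): m/s²  ✓ matches
  gravitational potential energy (U = -GMm/r): kg·m²/s²  ✗
  momentum (p = mv): kg·m/s  ✗

Only gravitational acceleration has units m/s².

Answer: gravitational acceleration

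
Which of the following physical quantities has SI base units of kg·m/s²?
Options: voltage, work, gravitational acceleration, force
Checking the SI base units of each option:
  voltage (V = IR): kg·m²/(s³·A)  ✗
  work (W = Fd): kg·m²/s²  ✗
  gravitational acceleration (g = GM/r²): m/s²  ✗
  force (F = ma): kg·m/s²  ✓ matches

Only force has units kg·m/s².

Answer: force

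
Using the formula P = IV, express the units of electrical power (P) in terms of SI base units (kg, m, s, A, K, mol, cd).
Units of each symbol in P = IV:
  I (current): A
  V (voltage, in volts): kg·m²/(s³·A)

Multiplying the contributions: [A] · [kg·m²/(s³·A)]
Adding exponents of each base unit: kg: 1, m: 2, s: -3
SI base units of electrical power: kg·m²/s³

Answer: kg·m²/s³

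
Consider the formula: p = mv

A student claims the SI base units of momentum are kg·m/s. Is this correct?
Units of each symbol in p = mv:
  m (mass): kg
  v (velocity): m/s

Multiplying the contributions: [kg] · [m/s]
Adding exponents of each base unit: kg: 1, m: 1, s: -1
SI base units of momentum: kg·m/s

The claimed units kg·m/s match the derived units, so the claim is correct.

Answer: Yes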